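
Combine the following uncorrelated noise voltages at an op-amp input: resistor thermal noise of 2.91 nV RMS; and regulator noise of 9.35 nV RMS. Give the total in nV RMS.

9.79 nV

Uncorrelated sources add in power (mean-square): V_tot = √(ΣV_i²)
V_tot = √[(2.91×10⁻⁹)² + (9.35×10⁻⁹)²] = 9.79×10⁻⁹ V = 9.79 nV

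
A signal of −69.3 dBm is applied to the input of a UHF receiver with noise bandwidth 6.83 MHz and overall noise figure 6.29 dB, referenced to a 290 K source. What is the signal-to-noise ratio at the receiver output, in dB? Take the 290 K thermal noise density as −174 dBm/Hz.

Noise floor: N = −174 + 10 log₁₀(B) + NF
10 log₁₀(6.83×10⁶) = 68.34 dB
N = −174 + 68.34 + 6.29 = −99.37 dBm
SNR = P_sig − N = −69.3 − (−99.37) = 30.07 dB → 30.1 dB

30.1 dB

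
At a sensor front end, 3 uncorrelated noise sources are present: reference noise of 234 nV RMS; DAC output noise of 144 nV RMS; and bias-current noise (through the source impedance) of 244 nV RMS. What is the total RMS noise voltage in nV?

367 nV

Uncorrelated sources add in power (mean-square): V_tot = √(ΣV_i²)
V_tot = √[(2.34×10⁻⁷)² + (1.44×10⁻⁷)² + (2.44×10⁻⁷)²] = 3.67×10⁻⁷ V = 367 nV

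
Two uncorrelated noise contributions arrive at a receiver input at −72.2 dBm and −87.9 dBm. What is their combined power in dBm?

Convert to linear, add, convert back:
P₁ = 6.03×10⁻¹¹ W, P₂ = 1.62×10⁻¹² W
P_tot = 6.19×10⁻¹¹ W → 10 log₁₀(P_tot / 10⁻³) = −72.1 dBm

−72.1 dBm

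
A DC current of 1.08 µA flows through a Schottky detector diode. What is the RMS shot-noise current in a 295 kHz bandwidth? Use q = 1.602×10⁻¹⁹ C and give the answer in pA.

319 pA

I_n = √(2qI·B)
2qI·B = 2 × 1.602×10⁻¹⁹ × 1.08×10⁻⁶ × 2.95×10⁵ = 1.02×10⁻¹⁹ A²
I_n = √(1.02×10⁻¹⁹) = 3.19×10⁻¹⁰ A = 319 pA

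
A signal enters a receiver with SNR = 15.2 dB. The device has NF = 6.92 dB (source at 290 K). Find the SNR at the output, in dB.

By definition F = SNR_in/SNR_out, so in dB: SNR_out = SNR_in − NF
SNR_out = 15.2 − 6.92 = 8.28 dB

8.28 dB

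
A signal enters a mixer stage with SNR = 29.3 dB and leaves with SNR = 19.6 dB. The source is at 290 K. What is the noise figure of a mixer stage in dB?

9.7 dB

NF (dB) = SNR_in(dB) − SNR_out(dB) when the source is at T₀
NF = 29.3 − 19.6 = 9.7 dB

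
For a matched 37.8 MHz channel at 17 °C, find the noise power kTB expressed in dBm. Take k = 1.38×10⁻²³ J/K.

T = 17 °C + 273.15 = 290.15 K
P_n = kTB = 1.38×10⁻²³ × 290.15 × 3.78×10⁷ = 1.51×10⁻¹³ W
In dBm: 10 log₁₀(1.51×10⁻¹³ / 10⁻³) = −98.2 dBm

−98.2 dBm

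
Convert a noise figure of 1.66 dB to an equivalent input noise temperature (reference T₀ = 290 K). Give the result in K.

F = 10^(1.66/10) = 1.46555
T_e = (F − 1)·T₀ = (1.46555 − 1) × 290 = 135 K

135 K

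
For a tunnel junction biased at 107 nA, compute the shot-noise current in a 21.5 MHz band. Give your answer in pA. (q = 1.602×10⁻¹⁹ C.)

859 pA

I_n = √(2qI·B)
2qI·B = 2 × 1.602×10⁻¹⁹ × 1.07×10⁻⁷ × 2.15×10⁷ = 7.37×10⁻¹⁹ A²
I_n = √(7.37×10⁻¹⁹) = 8.59×10⁻¹⁰ A = 859 pA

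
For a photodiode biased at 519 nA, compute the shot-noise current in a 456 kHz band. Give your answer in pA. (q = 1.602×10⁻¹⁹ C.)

275 pA

I_n = √(2qI·B)
2qI·B = 2 × 1.602×10⁻¹⁹ × 5.19×10⁻⁷ × 4.56×10⁵ = 7.58×10⁻²⁰ A²
I_n = √(7.58×10⁻²⁰) = 2.75×10⁻¹⁰ A = 275 pA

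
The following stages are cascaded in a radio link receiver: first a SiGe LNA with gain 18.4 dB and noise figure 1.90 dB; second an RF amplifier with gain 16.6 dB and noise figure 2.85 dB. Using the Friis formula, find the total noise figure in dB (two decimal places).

1.94 dB

Convert to linear (a loss of L dB is a gain of −L dB): F_i = 10^(NF_i/10), G_i = 10^(G_i,dB/10)
  Stage 1: F_1 = 10^(1.90/10) = 1.549, G_1 = 10^(18.4/10) = 69.18
  Stage 2: F_2 = 10^(2.85/10) = 1.928, G_2 = 10^(16.6/10) = 45.71
Friis cascade:
  F = 1.549 + (1.928 − 1)/69.18 = 1.562
NF = 10 log₁₀(1.562) = 1.94 dB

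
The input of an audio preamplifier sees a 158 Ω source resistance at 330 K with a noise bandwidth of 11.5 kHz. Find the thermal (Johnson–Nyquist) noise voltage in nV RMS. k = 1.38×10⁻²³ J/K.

182 nV

V_n = √(4kTRB)
4kTRB = 4 × 1.38×10⁻²³ × 330 × 1.58×10² × 1.15×10⁴ = 3.31×10⁻¹⁴ V²
V_n = √(3.31×10⁻¹⁴) = 1.82×10⁻⁷ V = 182 nV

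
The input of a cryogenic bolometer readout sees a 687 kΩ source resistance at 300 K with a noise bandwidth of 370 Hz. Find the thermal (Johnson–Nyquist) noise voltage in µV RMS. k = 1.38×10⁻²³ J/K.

2.05 µV

V_n = √(4kTRB)
4kTRB = 4 × 1.38×10⁻²³ × 300 × 6.87×10⁵ × 3.70×10² = 4.21×10⁻¹² V²
V_n = √(4.21×10⁻¹²) = 2.05×10⁻⁶ V = 2.05 µV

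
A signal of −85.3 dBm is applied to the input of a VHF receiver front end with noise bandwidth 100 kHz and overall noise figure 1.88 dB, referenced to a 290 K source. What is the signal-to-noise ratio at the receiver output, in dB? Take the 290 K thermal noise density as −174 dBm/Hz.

Noise floor: N = −174 + 10 log₁₀(B) + NF
10 log₁₀(1.00×10⁵) = 50 dB
N = −174 + 50 + 1.88 = −122.12 dBm
SNR = P_sig − N = −85.3 − (−122.12) = 36.82 dB → 36.8 dB

36.8 dB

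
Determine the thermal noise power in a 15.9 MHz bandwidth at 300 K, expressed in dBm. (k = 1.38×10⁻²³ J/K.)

−101.8 dBm

P_n = kTB = 1.38×10⁻²³ × 300 × 1.59×10⁷ = 6.58×10⁻¹⁴ W
In dBm: 10 log₁₀(6.58×10⁻¹⁴ / 10⁻³) = −101.8 dBm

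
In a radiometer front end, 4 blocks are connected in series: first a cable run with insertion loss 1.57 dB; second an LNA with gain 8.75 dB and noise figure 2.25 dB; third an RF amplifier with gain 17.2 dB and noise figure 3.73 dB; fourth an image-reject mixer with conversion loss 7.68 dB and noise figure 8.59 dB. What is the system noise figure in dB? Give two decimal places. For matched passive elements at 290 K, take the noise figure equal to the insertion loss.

4.30 dB

Convert to linear (a loss of L dB is a gain of −L dB): F_i = 10^(NF_i/10), G_i = 10^(G_i,dB/10)
  Stage 1: F_1 = 10^(1.57/10) = 1.435, G_1 = 10^(−1.57/10) = 0.6966
  Stage 2: F_2 = 10^(2.25/10) = 1.679, G_2 = 10^(8.75/10) = 7.499
  Stage 3: F_3 = 10^(3.73/10) = 2.360, G_3 = 10^(17.2/10) = 52.48
  Stage 4: F_4 = 10^(8.59/10) = 7.228, G_4 = 10^(−7.68/10) = 0.1706
Friis cascade:
  F = 1.435 + (1.679 − 1)/0.6966 + (2.360 − 1)/5.224 + (7.228 − 1)/274.2 = 2.693
NF = 10 log₁₀(2.693) = 4.30 dB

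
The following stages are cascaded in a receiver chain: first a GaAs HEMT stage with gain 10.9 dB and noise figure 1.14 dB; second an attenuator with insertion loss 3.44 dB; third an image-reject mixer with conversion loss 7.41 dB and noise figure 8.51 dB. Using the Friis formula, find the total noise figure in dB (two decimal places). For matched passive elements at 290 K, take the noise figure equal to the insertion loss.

Convert to linear (a loss of L dB is a gain of −L dB): F_i = 10^(NF_i/10), G_i = 10^(G_i,dB/10)
  Stage 1: F_1 = 10^(1.14/10) = 1.300, G_1 = 10^(10.9/10) = 12.30
  Stage 2: F_2 = 10^(3.44/10) = 2.208, G_2 = 10^(−3.44/10) = 0.4529
  Stage 3: F_3 = 10^(8.51/10) = 7.096, G_3 = 10^(−7.41/10) = 0.1816
Friis cascade:
  F = 1.300 + (2.208 − 1)/12.30 + (7.096 − 1)/5.572 = 2.492
NF = 10 log₁₀(2.492) = 3.97 dB

3.97 dB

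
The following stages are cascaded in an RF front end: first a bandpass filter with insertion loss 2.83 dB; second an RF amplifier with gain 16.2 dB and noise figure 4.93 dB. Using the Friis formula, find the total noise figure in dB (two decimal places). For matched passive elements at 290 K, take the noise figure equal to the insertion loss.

Convert to linear (a loss of L dB is a gain of −L dB): F_i = 10^(NF_i/10), G_i = 10^(G_i,dB/10)
  Stage 1: F_1 = 10^(2.83/10) = 1.919, G_1 = 10^(−2.83/10) = 0.5212
  Stage 2: F_2 = 10^(4.93/10) = 3.112, G_2 = 10^(16.2/10) = 41.69
Friis cascade:
  F = 1.919 + (3.112 − 1)/0.5212 = 5.970
NF = 10 log₁₀(5.970) = 7.76 dB

7.76 dB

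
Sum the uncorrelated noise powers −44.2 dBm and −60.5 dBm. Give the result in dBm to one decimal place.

Convert to linear, add, convert back:
P₁ = 3.80×10⁻⁸ W, P₂ = 8.91×10⁻¹⁰ W
P_tot = 3.89×10⁻⁸ W → 10 log₁₀(P_tot / 10⁻³) = −44.1 dBm

−44.1 dBm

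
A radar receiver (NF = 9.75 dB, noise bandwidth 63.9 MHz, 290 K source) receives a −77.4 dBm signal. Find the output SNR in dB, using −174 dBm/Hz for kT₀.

8.8 dB

Noise floor: N = −174 + 10 log₁₀(B) + NF
10 log₁₀(6.39×10⁷) = 78.06 dB
N = −174 + 78.06 + 9.75 = −86.19 dBm
SNR = P_sig − N = −77.4 − (−86.19) = 8.79 dB → 8.8 dB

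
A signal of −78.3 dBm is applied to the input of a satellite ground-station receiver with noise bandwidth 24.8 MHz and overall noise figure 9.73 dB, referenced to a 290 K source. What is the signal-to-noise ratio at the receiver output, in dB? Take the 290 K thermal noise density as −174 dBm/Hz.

12.0 dB

Noise floor: N = −174 + 10 log₁₀(B) + NF
10 log₁₀(2.48×10⁷) = 73.94 dB
N = −174 + 73.94 + 9.73 = −90.33 dBm
SNR = P_sig − N = −78.3 − (−90.33) = 12.03 dB → 12.0 dB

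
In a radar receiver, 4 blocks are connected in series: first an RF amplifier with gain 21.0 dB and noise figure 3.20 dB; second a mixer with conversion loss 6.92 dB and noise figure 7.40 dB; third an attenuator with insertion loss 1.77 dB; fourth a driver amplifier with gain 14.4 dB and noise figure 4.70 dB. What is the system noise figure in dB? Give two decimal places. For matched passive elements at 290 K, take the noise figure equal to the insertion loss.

Convert to linear (a loss of L dB is a gain of −L dB): F_i = 10^(NF_i/10), G_i = 10^(G_i,dB/10)
  Stage 1: F_1 = 10^(3.20/10) = 2.089, G_1 = 10^(21.0/10) = 125.9
  Stage 2: F_2 = 10^(7.40/10) = 5.495, G_2 = 10^(−6.92/10) = 0.2032
  Stage 3: F_3 = 10^(1.77/10) = 1.503, G_3 = 10^(−1.77/10) = 0.6653
  Stage 4: F_4 = 10^(4.70/10) = 2.951, G_4 = 10^(14.4/10) = 27.54
Friis cascade:
  F = 2.089 + (5.495 − 1)/125.9 + (1.503 − 1)/25.59 + (2.951 − 1)/17.02 = 2.259
NF = 10 log₁₀(2.259) = 3.54 dB

3.54 dB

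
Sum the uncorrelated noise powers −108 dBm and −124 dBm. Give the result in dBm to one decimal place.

−107.9 dBm

Convert to linear, add, convert back:
P₁ = 1.58×10⁻¹⁴ W, P₂ = 3.98×10⁻¹⁶ W
P_tot = 1.62×10⁻¹⁴ W → 10 log₁₀(P_tot / 10⁻³) = −107.9 dBm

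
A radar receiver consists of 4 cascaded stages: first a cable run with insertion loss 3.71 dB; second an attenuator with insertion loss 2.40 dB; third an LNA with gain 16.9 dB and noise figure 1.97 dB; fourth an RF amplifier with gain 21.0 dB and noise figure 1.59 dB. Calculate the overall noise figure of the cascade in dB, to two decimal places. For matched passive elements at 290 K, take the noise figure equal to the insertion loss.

Convert to linear (a loss of L dB is a gain of −L dB): F_i = 10^(NF_i/10), G_i = 10^(G_i,dB/10)
  Stage 1: F_1 = 10^(3.71/10) = 2.350, G_1 = 10^(−3.71/10) = 0.4256
  Stage 2: F_2 = 10^(2.40/10) = 1.738, G_2 = 10^(−2.40/10) = 0.5754
  Stage 3: F_3 = 10^(1.97/10) = 1.574, G_3 = 10^(16.9/10) = 48.98
  Stage 4: F_4 = 10^(1.59/10) = 1.442, G_4 = 10^(21.0/10) = 125.9
Friis cascade:
  F = 2.350 + (1.738 − 1)/0.4256 + (1.574 − 1)/0.2449 + (1.442 − 1)/11.99 = 6.464
NF = 10 log₁₀(6.464) = 8.10 dB

8.10 dB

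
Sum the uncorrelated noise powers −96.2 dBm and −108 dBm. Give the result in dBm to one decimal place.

Convert to linear, add, convert back:
P₁ = 2.40×10⁻¹³ W, P₂ = 1.58×10⁻¹⁴ W
P_tot = 2.56×10⁻¹³ W → 10 log₁₀(P_tot / 10⁻³) = −95.9 dBm

−95.9 dBm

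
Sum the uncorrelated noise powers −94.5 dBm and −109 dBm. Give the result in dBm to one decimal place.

−94.3 dBm

Convert to linear, add, convert back:
P₁ = 3.55×10⁻¹³ W, P₂ = 1.26×10⁻¹⁴ W
P_tot = 3.67×10⁻¹³ W → 10 log₁₀(P_tot / 10⁻³) = −94.3 dBm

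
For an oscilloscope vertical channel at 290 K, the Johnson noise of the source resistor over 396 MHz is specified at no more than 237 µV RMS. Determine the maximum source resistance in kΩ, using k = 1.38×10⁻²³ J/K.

8.86 kΩ

Johnson–Nyquist: V_n = √(4kTRB) ⇒ R = V_n² / (4kTB)
4kTB = 4 × 1.38×10⁻²³ × 290 × 3.96×10⁸ = 6.34×10⁻¹²
R = (2.37×10⁻⁴)² / 6.34×10⁻¹² = 8.86×10³ Ω = 8.86 kΩ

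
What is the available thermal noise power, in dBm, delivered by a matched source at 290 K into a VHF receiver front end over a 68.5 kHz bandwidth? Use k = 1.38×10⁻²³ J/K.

−125.6 dBm

P_n = kTB = 1.38×10⁻²³ × 290 × 6.85×10⁴ = 2.74×10⁻¹⁶ W
In dBm: 10 log₁₀(2.74×10⁻¹⁶ / 10⁻³) = −125.6 dBm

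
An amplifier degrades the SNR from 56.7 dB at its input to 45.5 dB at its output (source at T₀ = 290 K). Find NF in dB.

11.2 dB

NF (dB) = SNR_in(dB) − SNR_out(dB) when the source is at T₀
NF = 56.7 − 45.5 = 11.2 dB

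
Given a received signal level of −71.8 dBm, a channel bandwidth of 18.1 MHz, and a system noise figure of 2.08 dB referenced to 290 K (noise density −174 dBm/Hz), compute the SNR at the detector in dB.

Noise floor: N = −174 + 10 log₁₀(B) + NF
10 log₁₀(1.81×10⁷) = 72.58 dB
N = −174 + 72.58 + 2.08 = −99.34 dBm
SNR = P_sig − N = −71.8 − (−99.34) = 27.54 dB → 27.5 dB

27.5 dB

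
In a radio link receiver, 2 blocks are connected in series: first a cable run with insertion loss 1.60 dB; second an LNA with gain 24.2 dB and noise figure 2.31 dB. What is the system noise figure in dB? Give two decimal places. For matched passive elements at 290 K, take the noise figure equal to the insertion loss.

Convert to linear (a loss of L dB is a gain of −L dB): F_i = 10^(NF_i/10), G_i = 10^(G_i,dB/10)
  Stage 1: F_1 = 10^(1.60/10) = 1.445, G_1 = 10^(−1.60/10) = 0.6918
  Stage 2: F_2 = 10^(2.31/10) = 1.702, G_2 = 10^(24.2/10) = 263.0
Friis cascade:
  F = 1.445 + (1.702 − 1)/0.6918 = 2.460
NF = 10 log₁₀(2.460) = 3.91 dB

3.91 dB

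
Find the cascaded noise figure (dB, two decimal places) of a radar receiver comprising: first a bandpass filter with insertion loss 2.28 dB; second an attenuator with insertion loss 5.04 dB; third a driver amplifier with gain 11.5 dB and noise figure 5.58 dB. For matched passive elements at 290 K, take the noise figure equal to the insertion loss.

Convert to linear (a loss of L dB is a gain of −L dB): F_i = 10^(NF_i/10), G_i = 10^(G_i,dB/10)
  Stage 1: F_1 = 10^(2.28/10) = 1.690, G_1 = 10^(−2.28/10) = 0.5916
  Stage 2: F_2 = 10^(5.04/10) = 3.192, G_2 = 10^(−5.04/10) = 0.3133
  Stage 3: F_3 = 10^(5.58/10) = 3.614, G_3 = 10^(11.5/10) = 14.13
Friis cascade:
  F = 1.690 + (3.192 − 1)/0.5916 + (3.614 − 1)/0.1854 = 19.50
NF = 10 log₁₀(19.50) = 12.90 dB

12.90 dB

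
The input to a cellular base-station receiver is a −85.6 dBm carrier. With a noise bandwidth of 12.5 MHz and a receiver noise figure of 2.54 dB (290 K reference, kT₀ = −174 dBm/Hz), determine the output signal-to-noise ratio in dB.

14.9 dB

Noise floor: N = −174 + 10 log₁₀(B) + NF
10 log₁₀(1.25×10⁷) = 70.97 dB
N = −174 + 70.97 + 2.54 = −100.49 dBm
SNR = P_sig − N = −85.6 − (−100.49) = 14.89 dB → 14.9 dB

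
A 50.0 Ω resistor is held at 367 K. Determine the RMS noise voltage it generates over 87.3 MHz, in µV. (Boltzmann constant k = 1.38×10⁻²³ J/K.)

9.40 µV

V_n = √(4kTRB)
4kTRB = 4 × 1.38×10⁻²³ × 367 × 5.00×10¹ × 8.73×10⁷ = 8.84×10⁻¹¹ V²
V_n = √(8.84×10⁻¹¹) = 9.40×10⁻⁶ V = 9.40 µV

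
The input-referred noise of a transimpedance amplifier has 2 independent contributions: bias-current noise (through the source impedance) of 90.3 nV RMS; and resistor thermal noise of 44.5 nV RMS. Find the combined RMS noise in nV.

101 nV

Uncorrelated sources add in power (mean-square): V_tot = √(ΣV_i²)
V_tot = √[(9.03×10⁻⁸)² + (4.45×10⁻⁸)²] = 1.01×10⁻⁷ V = 101 nV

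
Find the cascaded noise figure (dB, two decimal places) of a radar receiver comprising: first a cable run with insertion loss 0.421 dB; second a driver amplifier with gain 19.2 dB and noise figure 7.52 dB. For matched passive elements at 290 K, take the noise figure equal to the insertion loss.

7.94 dB

Convert to linear (a loss of L dB is a gain of −L dB): F_i = 10^(NF_i/10), G_i = 10^(G_i,dB/10)
  Stage 1: F_1 = 10^(0.421/10) = 1.102, G_1 = 10^(−0.421/10) = 0.9076
  Stage 2: F_2 = 10^(7.52/10) = 5.649, G_2 = 10^(19.2/10) = 83.18
Friis cascade:
  F = 1.102 + (5.649 − 1)/0.9076 = 6.224
NF = 10 log₁₀(6.224) = 7.94 dB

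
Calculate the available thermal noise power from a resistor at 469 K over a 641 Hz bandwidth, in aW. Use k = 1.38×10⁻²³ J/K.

4.15 aW

P_n = kTB = 1.38×10⁻²³ × 469 × 6.41×10² = 4.15×10⁻¹⁸ W = 4.15 aW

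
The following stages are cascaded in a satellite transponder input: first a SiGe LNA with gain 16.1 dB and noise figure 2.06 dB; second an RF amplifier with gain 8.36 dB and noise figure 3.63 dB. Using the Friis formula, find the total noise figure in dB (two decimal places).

Convert to linear (a loss of L dB is a gain of −L dB): F_i = 10^(NF_i/10), G_i = 10^(G_i,dB/10)
  Stage 1: F_1 = 10^(2.06/10) = 1.607, G_1 = 10^(16.1/10) = 40.74
  Stage 2: F_2 = 10^(3.63/10) = 2.307, G_2 = 10^(8.36/10) = 6.855
Friis cascade:
  F = 1.607 + (2.307 − 1)/40.74 = 1.639
NF = 10 log₁₀(1.639) = 2.15 dB

2.15 dB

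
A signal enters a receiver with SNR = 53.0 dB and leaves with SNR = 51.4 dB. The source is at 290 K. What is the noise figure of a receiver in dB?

1.6 dB

NF (dB) = SNR_in(dB) − SNR_out(dB) when the source is at T₀
NF = 53.0 − 51.4 = 1.6 dB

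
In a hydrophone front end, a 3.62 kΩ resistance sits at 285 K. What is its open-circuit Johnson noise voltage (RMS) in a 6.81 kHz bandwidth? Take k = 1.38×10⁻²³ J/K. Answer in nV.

623 nV

V_n = √(4kTRB)
4kTRB = 4 × 1.38×10⁻²³ × 285 × 3.62×10³ × 6.81×10³ = 3.88×10⁻¹³ V²
V_n = √(3.88×10⁻¹³) = 6.23×10⁻⁷ V = 623 nV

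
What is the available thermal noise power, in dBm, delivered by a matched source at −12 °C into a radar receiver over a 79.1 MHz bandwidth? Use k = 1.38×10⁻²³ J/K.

T = −12 °C + 273.15 = 261.15 K
P_n = kTB = 1.38×10⁻²³ × 261.15 × 7.91×10⁷ = 2.85×10⁻¹³ W
In dBm: 10 log₁₀(2.85×10⁻¹³ / 10⁻³) = −95.5 dBm

−95.5 dBm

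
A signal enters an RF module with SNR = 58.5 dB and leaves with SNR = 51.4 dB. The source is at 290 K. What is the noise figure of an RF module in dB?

NF (dB) = SNR_in(dB) − SNR_out(dB) when the source is at T₀
NF = 58.5 − 51.4 = 7.1 dB

7.1 dB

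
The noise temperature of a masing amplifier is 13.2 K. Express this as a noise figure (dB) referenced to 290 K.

0.193 dB

F = 1 + T_e/T₀ = 1 + 13.2/290 = 1.04552
NF = 10 log₁₀(1.04552) = 0.193 dB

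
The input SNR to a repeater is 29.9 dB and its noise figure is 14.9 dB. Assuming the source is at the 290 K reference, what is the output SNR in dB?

15.0 dB

By definition F = SNR_in/SNR_out, so in dB: SNR_out = SNR_in − NF
SNR_out = 29.9 − 14.9 = 15.0 dB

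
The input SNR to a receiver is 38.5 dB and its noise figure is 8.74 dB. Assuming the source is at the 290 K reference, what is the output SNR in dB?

By definition F = SNR_in/SNR_out, so in dB: SNR_out = SNR_in − NF
SNR_out = 38.5 − 8.74 = 29.76 dB

29.76 dB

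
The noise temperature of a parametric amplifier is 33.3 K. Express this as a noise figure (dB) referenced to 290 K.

0.472 dB

F = 1 + T_e/T₀ = 1 + 33.3/290 = 1.11483
NF = 10 log₁₀(1.11483) = 0.472 dB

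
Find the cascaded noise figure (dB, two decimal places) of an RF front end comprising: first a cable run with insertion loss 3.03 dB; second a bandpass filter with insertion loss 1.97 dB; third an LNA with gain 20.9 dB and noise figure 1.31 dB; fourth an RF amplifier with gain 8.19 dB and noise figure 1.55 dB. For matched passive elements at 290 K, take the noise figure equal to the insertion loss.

6.32 dB

Convert to linear (a loss of L dB is a gain of −L dB): F_i = 10^(NF_i/10), G_i = 10^(G_i,dB/10)
  Stage 1: F_1 = 10^(3.03/10) = 2.009, G_1 = 10^(−3.03/10) = 0.4977
  Stage 2: F_2 = 10^(1.97/10) = 1.574, G_2 = 10^(−1.97/10) = 0.6353
  Stage 3: F_3 = 10^(1.31/10) = 1.352, G_3 = 10^(20.9/10) = 123.0
  Stage 4: F_4 = 10^(1.55/10) = 1.429, G_4 = 10^(8.19/10) = 6.592
Friis cascade:
  F = 2.009 + (1.574 − 1)/0.4977 + (1.352 − 1)/0.3162 + (1.429 − 1)/38.90 = 4.287
NF = 10 log₁₀(4.287) = 6.32 dB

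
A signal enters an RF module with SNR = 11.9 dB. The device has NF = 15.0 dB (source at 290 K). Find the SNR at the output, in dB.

By definition F = SNR_in/SNR_out, so in dB: SNR_out = SNR_in − NF
SNR_out = 11.9 − 15.0 = −3.1 dB

−3.1 dB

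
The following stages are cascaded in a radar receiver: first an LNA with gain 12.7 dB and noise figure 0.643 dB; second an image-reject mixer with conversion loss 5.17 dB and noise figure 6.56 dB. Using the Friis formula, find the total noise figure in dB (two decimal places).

Convert to linear (a loss of L dB is a gain of −L dB): F_i = 10^(NF_i/10), G_i = 10^(G_i,dB/10)
  Stage 1: F_1 = 10^(0.643/10) = 1.160, G_1 = 10^(12.7/10) = 18.62
  Stage 2: F_2 = 10^(6.56/10) = 4.529, G_2 = 10^(−5.17/10) = 0.3041
Friis cascade:
  F = 1.160 + (4.529 − 1)/18.62 = 1.349
NF = 10 log₁₀(1.349) = 1.30 dB

1.30 dB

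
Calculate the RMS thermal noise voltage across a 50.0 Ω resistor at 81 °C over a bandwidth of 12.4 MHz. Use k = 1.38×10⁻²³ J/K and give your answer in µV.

3.48 µV

T = 81 °C + 273.15 = 354.15 K
V_n = √(4kTRB)
4kTRB = 4 × 1.38×10⁻²³ × 354.15 × 5.00×10¹ × 1.24×10⁷ = 1.21×10⁻¹¹ V²
V_n = √(1.21×10⁻¹¹) = 3.48×10⁻⁶ V = 3.48 µV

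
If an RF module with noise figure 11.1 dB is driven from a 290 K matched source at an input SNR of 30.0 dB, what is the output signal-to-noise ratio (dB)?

By definition F = SNR_in/SNR_out, so in dB: SNR_out = SNR_in − NF
SNR_out = 30.0 − 11.1 = 18.9 dB

18.9 dB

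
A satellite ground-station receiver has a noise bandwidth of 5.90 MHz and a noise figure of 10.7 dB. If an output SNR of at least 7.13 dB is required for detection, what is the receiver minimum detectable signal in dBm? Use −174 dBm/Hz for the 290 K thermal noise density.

−88.5 dBm

Sensitivity = −174 + 10 log₁₀(B) + NF + SNR_min
= −174 + 67.71 + 10.7 + 7.13
= −88.46 dBm → −88.5 dBm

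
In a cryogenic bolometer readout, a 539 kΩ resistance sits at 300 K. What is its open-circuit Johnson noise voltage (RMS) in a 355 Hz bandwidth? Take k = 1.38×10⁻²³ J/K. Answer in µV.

1.78 µV

V_n = √(4kTRB)
4kTRB = 4 × 1.38×10⁻²³ × 300 × 5.39×10⁵ × 3.55×10² = 3.17×10⁻¹² V²
V_n = √(3.17×10⁻¹²) = 1.78×10⁻⁶ V = 1.78 µV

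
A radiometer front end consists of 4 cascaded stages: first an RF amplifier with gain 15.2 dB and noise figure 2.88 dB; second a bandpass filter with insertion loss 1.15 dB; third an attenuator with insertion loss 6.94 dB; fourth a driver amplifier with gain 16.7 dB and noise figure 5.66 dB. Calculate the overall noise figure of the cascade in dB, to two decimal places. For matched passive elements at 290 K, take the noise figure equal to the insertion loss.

4.19 dB

Convert to linear (a loss of L dB is a gain of −L dB): F_i = 10^(NF_i/10), G_i = 10^(G_i,dB/10)
  Stage 1: F_1 = 10^(2.88/10) = 1.941, G_1 = 10^(15.2/10) = 33.11
  Stage 2: F_2 = 10^(1.15/10) = 1.303, G_2 = 10^(−1.15/10) = 0.7674
  Stage 3: F_3 = 10^(6.94/10) = 4.943, G_3 = 10^(−6.94/10) = 0.2023
  Stage 4: F_4 = 10^(5.66/10) = 3.681, G_4 = 10^(16.7/10) = 46.77
Friis cascade:
  F = 1.941 + (1.303 − 1)/33.11 + (4.943 − 1)/25.41 + (3.681 − 1)/5.140 = 2.627
NF = 10 log₁₀(2.627) = 4.19 dB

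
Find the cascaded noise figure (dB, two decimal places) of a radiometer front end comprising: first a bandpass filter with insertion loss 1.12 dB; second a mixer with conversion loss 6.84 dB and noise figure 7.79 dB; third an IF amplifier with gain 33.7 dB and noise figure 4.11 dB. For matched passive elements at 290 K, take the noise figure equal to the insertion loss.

12.46 dB

Convert to linear (a loss of L dB is a gain of −L dB): F_i = 10^(NF_i/10), G_i = 10^(G_i,dB/10)
  Stage 1: F_1 = 10^(1.12/10) = 1.294, G_1 = 10^(−1.12/10) = 0.7727
  Stage 2: F_2 = 10^(7.79/10) = 6.012, G_2 = 10^(−6.84/10) = 0.2070
  Stage 3: F_3 = 10^(4.11/10) = 2.576, G_3 = 10^(33.7/10) = 2344
Friis cascade:
  F = 1.294 + (6.012 − 1)/0.7727 + (2.576 − 1)/0.1600 = 17.64
NF = 10 log₁₀(17.64) = 12.46 dB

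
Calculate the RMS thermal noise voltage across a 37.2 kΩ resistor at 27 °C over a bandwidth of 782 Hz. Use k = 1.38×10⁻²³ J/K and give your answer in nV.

694 nV

T = 27 °C + 273.15 = 300.15 K
V_n = √(4kTRB)
4kTRB = 4 × 1.38×10⁻²³ × 300.15 × 3.72×10⁴ × 7.82×10² = 4.82×10⁻¹³ V²
V_n = √(4.82×10⁻¹³) = 6.94×10⁻⁷ V = 694 nV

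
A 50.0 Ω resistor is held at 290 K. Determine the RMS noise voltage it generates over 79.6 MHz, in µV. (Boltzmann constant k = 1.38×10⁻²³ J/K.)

V_n = √(4kTRB)
4kTRB = 4 × 1.38×10⁻²³ × 290 × 5.00×10¹ × 7.96×10⁷ = 6.37×10⁻¹¹ V²
V_n = √(6.37×10⁻¹¹) = 7.98×10⁻⁶ V = 7.98 µV

7.98 µV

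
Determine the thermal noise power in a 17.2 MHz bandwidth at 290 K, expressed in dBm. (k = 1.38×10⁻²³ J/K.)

P_n = kTB = 1.38×10⁻²³ × 290 × 1.72×10⁷ = 6.88×10⁻¹⁴ W
In dBm: 10 log₁₀(6.88×10⁻¹⁴ / 10⁻³) = −101.6 dBm

−101.6 dBm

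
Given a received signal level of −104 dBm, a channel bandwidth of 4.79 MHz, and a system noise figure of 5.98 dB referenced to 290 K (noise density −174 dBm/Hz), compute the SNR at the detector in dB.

−2.8 dB

Noise floor: N = −174 + 10 log₁₀(B) + NF
10 log₁₀(4.79×10⁶) = 66.8 dB
N = −174 + 66.8 + 5.98 = −101.22 dBm
SNR = P_sig − N = −104 − (−101.22) = −2.78 dB → −2.8 dB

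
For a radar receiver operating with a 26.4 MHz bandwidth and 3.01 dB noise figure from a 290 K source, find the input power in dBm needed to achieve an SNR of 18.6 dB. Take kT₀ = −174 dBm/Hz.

−78.2 dBm

Sensitivity = −174 + 10 log₁₀(B) + NF + SNR_min
= −174 + 74.22 + 3.01 + 18.6
= −78.17 dBm → −78.2 dBm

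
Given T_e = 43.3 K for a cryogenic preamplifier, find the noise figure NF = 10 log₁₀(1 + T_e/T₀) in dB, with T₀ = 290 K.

0.604 dB

F = 1 + T_e/T₀ = 1 + 43.3/290 = 1.14931
NF = 10 log₁₀(1.14931) = 0.604 dB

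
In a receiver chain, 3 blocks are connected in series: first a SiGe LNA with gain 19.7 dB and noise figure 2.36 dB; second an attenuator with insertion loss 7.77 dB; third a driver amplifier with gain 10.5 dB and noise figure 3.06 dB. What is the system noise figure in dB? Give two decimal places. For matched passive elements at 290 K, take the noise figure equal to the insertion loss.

2.65 dB

Convert to linear (a loss of L dB is a gain of −L dB): F_i = 10^(NF_i/10), G_i = 10^(G_i,dB/10)
  Stage 1: F_1 = 10^(2.36/10) = 1.722, G_1 = 10^(19.7/10) = 93.33
  Stage 2: F_2 = 10^(7.77/10) = 5.984, G_2 = 10^(−7.77/10) = 0.1671
  Stage 3: F_3 = 10^(3.06/10) = 2.023, G_3 = 10^(10.5/10) = 11.22
Friis cascade:
  F = 1.722 + (5.984 − 1)/93.33 + (2.023 − 1)/15.60 = 1.841
NF = 10 log₁₀(1.841) = 2.65 dB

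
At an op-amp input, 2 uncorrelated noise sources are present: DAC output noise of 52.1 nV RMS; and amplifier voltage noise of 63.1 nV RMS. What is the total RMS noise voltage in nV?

81.8 nV

Uncorrelated sources add in power (mean-square): V_tot = √(ΣV_i²)
V_tot = √[(5.21×10⁻⁸)² + (6.31×10⁻⁸)²] = 8.18×10⁻⁸ V = 81.8 nV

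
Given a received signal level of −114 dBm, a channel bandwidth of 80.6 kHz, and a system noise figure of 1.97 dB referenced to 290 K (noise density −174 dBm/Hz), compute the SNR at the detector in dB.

9.0 dB

Noise floor: N = −174 + 10 log₁₀(B) + NF
10 log₁₀(8.06×10⁴) = 49.06 dB
N = −174 + 49.06 + 1.97 = −122.97 dBm
SNR = P_sig − N = −114 − (−122.97) = 8.97 dB → 9.0 dB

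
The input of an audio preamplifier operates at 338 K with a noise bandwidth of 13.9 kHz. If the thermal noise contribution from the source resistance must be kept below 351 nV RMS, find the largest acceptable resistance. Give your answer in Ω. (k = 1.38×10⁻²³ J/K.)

Johnson–Nyquist: V_n = √(4kTRB) ⇒ R = V_n² / (4kTB)
4kTB = 4 × 1.38×10⁻²³ × 338 × 1.39×10⁴ = 2.59×10⁻¹⁶
R = (3.51×10⁻⁷)² / 2.59×10⁻¹⁶ = 4.75×10² Ω = 475 Ω

475 Ω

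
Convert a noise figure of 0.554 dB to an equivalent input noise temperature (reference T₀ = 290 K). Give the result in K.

39.5 K

F = 10^(0.554/10) = 1.13606
T_e = (F − 1)·T₀ = (1.13606 − 1) × 290 = 39.5 K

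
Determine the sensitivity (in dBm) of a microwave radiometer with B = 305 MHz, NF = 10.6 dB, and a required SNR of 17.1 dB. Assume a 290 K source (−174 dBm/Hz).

−61.5 dBm

Sensitivity = −174 + 10 log₁₀(B) + NF + SNR_min
= −174 + 84.84 + 10.6 + 17.1
= −61.46 dBm → −61.5 dBm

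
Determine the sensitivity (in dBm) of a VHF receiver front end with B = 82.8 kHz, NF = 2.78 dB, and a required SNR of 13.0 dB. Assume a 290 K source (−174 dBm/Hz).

−109.0 dBm

Sensitivity = −174 + 10 log₁₀(B) + NF + SNR_min
= −174 + 49.18 + 2.78 + 13.0
= −109.04 dBm → −109.0 dBm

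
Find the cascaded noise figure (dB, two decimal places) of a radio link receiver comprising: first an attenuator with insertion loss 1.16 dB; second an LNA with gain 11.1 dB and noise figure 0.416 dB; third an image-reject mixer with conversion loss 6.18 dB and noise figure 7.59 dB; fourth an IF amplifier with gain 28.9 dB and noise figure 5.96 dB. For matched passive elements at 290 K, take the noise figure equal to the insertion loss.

Convert to linear (a loss of L dB is a gain of −L dB): F_i = 10^(NF_i/10), G_i = 10^(G_i,dB/10)
  Stage 1: F_1 = 10^(1.16/10) = 1.306, G_1 = 10^(−1.16/10) = 0.7656
  Stage 2: F_2 = 10^(0.416/10) = 1.101, G_2 = 10^(11.1/10) = 12.88
  Stage 3: F_3 = 10^(7.59/10) = 5.741, G_3 = 10^(−6.18/10) = 0.2410
  Stage 4: F_4 = 10^(5.96/10) = 3.945, G_4 = 10^(28.9/10) = 776.2
Friis cascade:
  F = 1.306 + (1.101 − 1)/0.7656 + (5.741 − 1)/9.863 + (3.945 − 1)/2.377 = 3.157
NF = 10 log₁₀(3.157) = 4.99 dB

4.99 dB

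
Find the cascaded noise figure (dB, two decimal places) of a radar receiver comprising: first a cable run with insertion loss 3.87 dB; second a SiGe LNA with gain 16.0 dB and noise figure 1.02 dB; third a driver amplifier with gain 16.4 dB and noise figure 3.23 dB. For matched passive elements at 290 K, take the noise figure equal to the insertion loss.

Convert to linear (a loss of L dB is a gain of −L dB): F_i = 10^(NF_i/10), G_i = 10^(G_i,dB/10)
  Stage 1: F_1 = 10^(3.87/10) = 2.438, G_1 = 10^(−3.87/10) = 0.4102
  Stage 2: F_2 = 10^(1.02/10) = 1.265, G_2 = 10^(16.0/10) = 39.81
  Stage 3: F_3 = 10^(3.23/10) = 2.104, G_3 = 10^(16.4/10) = 43.65
Friis cascade:
  F = 2.438 + (1.265 − 1)/0.4102 + (2.104 − 1)/16.33 = 3.151
NF = 10 log₁₀(3.151) = 4.98 dB

4.98 dB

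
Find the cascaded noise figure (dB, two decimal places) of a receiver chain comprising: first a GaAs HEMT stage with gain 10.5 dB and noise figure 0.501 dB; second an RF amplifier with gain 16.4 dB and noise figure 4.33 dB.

1.05 dB

Convert to linear (a loss of L dB is a gain of −L dB): F_i = 10^(NF_i/10), G_i = 10^(G_i,dB/10)
  Stage 1: F_1 = 10^(0.501/10) = 1.122, G_1 = 10^(10.5/10) = 11.22
  Stage 2: F_2 = 10^(4.33/10) = 2.710, G_2 = 10^(16.4/10) = 43.65
Friis cascade:
  F = 1.122 + (2.710 − 1)/11.22 = 1.275
NF = 10 log₁₀(1.275) = 1.05 dB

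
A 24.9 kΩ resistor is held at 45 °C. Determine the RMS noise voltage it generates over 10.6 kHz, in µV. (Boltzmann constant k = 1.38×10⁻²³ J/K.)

2.15 µV

T = 45 °C + 273.15 = 318.15 K
V_n = √(4kTRB)
4kTRB = 4 × 1.38×10⁻²³ × 318.15 × 2.49×10⁴ × 1.06×10⁴ = 4.64×10⁻¹² V²
V_n = √(4.64×10⁻¹²) = 2.15×10⁻⁶ V = 2.15 µV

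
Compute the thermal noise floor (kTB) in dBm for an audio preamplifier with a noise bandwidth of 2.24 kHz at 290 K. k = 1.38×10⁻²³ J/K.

−140.5 dBm

P_n = kTB = 1.38×10⁻²³ × 290 × 2.24×10³ = 8.96×10⁻¹⁸ W
In dBm: 10 log₁₀(8.96×10⁻¹⁸ / 10⁻³) = −140.5 dBm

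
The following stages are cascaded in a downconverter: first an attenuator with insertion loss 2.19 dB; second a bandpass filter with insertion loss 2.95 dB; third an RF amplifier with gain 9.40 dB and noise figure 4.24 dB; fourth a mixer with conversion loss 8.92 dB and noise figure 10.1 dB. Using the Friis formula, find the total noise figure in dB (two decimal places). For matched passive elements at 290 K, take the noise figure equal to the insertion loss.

Convert to linear (a loss of L dB is a gain of −L dB): F_i = 10^(NF_i/10), G_i = 10^(G_i,dB/10)
  Stage 1: F_1 = 10^(2.19/10) = 1.656, G_1 = 10^(−2.19/10) = 0.6039
  Stage 2: F_2 = 10^(2.95/10) = 1.972, G_2 = 10^(−2.95/10) = 0.5070
  Stage 3: F_3 = 10^(4.24/10) = 2.655, G_3 = 10^(9.40/10) = 8.710
  Stage 4: F_4 = 10^(10.1/10) = 10.23, G_4 = 10^(−8.92/10) = 0.1282
Friis cascade:
  F = 1.656 + (1.972 − 1)/0.6039 + (2.655 − 1)/0.3062 + (10.23 − 1)/2.667 = 12.13
NF = 10 log₁₀(12.13) = 10.84 dB

10.84 dB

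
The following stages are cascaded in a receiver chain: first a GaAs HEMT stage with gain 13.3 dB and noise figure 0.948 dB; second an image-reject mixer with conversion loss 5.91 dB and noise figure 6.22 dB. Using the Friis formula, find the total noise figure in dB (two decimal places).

1.44 dB

Convert to linear (a loss of L dB is a gain of −L dB): F_i = 10^(NF_i/10), G_i = 10^(G_i,dB/10)
  Stage 1: F_1 = 10^(0.948/10) = 1.244, G_1 = 10^(13.3/10) = 21.38
  Stage 2: F_2 = 10^(6.22/10) = 4.188, G_2 = 10^(−5.91/10) = 0.2564
Friis cascade:
  F = 1.244 + (4.188 − 1)/21.38 = 1.393
NF = 10 log₁₀(1.393) = 1.44 dB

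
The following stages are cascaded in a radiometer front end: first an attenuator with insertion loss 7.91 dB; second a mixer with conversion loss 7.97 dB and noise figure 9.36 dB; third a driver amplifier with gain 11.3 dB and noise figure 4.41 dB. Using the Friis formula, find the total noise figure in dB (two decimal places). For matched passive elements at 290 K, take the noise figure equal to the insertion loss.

Convert to linear (a loss of L dB is a gain of −L dB): F_i = 10^(NF_i/10), G_i = 10^(G_i,dB/10)
  Stage 1: F_1 = 10^(7.91/10) = 6.180, G_1 = 10^(−7.91/10) = 0.1618
  Stage 2: F_2 = 10^(9.36/10) = 8.630, G_2 = 10^(−7.97/10) = 0.1596
  Stage 3: F_3 = 10^(4.41/10) = 2.761, G_3 = 10^(11.3/10) = 13.49
Friis cascade:
  F = 6.180 + (8.630 − 1)/0.1618 + (2.761 − 1)/0.02582 = 121.5
NF = 10 log₁₀(121.5) = 20.85 dB

20.85 dB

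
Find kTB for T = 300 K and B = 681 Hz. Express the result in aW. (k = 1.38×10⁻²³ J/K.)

2.82 aW

P_n = kTB = 1.38×10⁻²³ × 300 × 6.81×10² = 2.82×10⁻¹⁸ W = 2.82 aW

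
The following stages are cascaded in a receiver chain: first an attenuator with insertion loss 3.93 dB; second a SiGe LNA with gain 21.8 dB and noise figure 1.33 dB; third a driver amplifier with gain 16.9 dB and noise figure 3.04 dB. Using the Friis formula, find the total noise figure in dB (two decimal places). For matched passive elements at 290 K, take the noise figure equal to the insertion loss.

5.28 dB

Convert to linear (a loss of L dB is a gain of −L dB): F_i = 10^(NF_i/10), G_i = 10^(G_i,dB/10)
  Stage 1: F_1 = 10^(3.93/10) = 2.472, G_1 = 10^(−3.93/10) = 0.4046
  Stage 2: F_2 = 10^(1.33/10) = 1.358, G_2 = 10^(21.8/10) = 151.4
  Stage 3: F_3 = 10^(3.04/10) = 2.014, G_3 = 10^(16.9/10) = 48.98
Friis cascade:
  F = 2.472 + (1.358 − 1)/0.4046 + (2.014 − 1)/61.24 = 3.374
NF = 10 log₁₀(3.374) = 5.28 dB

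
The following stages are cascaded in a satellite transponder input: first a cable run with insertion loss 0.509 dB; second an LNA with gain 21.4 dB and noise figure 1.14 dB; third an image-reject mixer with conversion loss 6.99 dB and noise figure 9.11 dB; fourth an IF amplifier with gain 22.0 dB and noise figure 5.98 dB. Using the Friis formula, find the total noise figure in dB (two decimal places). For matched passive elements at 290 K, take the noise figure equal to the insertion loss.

2.15 dB

Convert to linear (a loss of L dB is a gain of −L dB): F_i = 10^(NF_i/10), G_i = 10^(G_i,dB/10)
  Stage 1: F_1 = 10^(0.509/10) = 1.124, G_1 = 10^(−0.509/10) = 0.8894
  Stage 2: F_2 = 10^(1.14/10) = 1.300, G_2 = 10^(21.4/10) = 138.0
  Stage 3: F_3 = 10^(9.11/10) = 8.147, G_3 = 10^(−6.99/10) = 0.2000
  Stage 4: F_4 = 10^(5.98/10) = 3.963, G_4 = 10^(22.0/10) = 158.5
Friis cascade:
  F = 1.124 + (1.300 − 1)/0.8894 + (8.147 − 1)/122.8 + (3.963 − 1)/24.55 = 1.641
NF = 10 log₁₀(1.641) = 2.15 dB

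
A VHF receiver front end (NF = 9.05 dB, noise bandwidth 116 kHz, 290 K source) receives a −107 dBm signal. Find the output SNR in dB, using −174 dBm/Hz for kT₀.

Noise floor: N = −174 + 10 log₁₀(B) + NF
10 log₁₀(1.16×10⁵) = 50.64 dB
N = −174 + 50.64 + 9.05 = −114.31 dBm
SNR = P_sig − N = −107 − (−114.31) = 7.31 dB → 7.3 dB

7.3 dB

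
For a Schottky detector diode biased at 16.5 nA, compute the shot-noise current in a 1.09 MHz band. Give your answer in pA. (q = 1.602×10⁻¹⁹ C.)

75.9 pA

I_n = √(2qI·B)
2qI·B = 2 × 1.602×10⁻¹⁹ × 1.65×10⁻⁸ × 1.09×10⁶ = 5.76×10⁻²¹ A²
I_n = √(5.76×10⁻²¹) = 7.59×10⁻¹¹ A = 75.9 pA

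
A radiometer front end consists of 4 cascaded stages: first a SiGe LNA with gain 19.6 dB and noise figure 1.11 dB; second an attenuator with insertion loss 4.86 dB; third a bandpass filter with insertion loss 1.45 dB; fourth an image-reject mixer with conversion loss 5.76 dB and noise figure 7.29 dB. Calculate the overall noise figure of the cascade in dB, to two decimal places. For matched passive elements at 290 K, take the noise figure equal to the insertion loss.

1.85 dB

Convert to linear (a loss of L dB is a gain of −L dB): F_i = 10^(NF_i/10), G_i = 10^(G_i,dB/10)
  Stage 1: F_1 = 10^(1.11/10) = 1.291, G_1 = 10^(19.6/10) = 91.20
  Stage 2: F_2 = 10^(4.86/10) = 3.062, G_2 = 10^(−4.86/10) = 0.3266
  Stage 3: F_3 = 10^(1.45/10) = 1.396, G_3 = 10^(−1.45/10) = 0.7161
  Stage 4: F_4 = 10^(7.29/10) = 5.358, G_4 = 10^(−5.76/10) = 0.2655
Friis cascade:
  F = 1.291 + (3.062 − 1)/91.20 + (1.396 − 1)/29.79 + (5.358 − 1)/21.33 = 1.531
NF = 10 log₁₀(1.531) = 1.85 dB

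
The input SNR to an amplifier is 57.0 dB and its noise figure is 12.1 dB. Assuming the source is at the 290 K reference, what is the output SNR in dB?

44.9 dB

By definition F = SNR_in/SNR_out, so in dB: SNR_out = SNR_in − NF
SNR_out = 57.0 − 12.1 = 44.9 dB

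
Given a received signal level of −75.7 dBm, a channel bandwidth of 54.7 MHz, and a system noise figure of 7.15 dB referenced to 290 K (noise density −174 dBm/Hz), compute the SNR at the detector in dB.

13.8 dB

Noise floor: N = −174 + 10 log₁₀(B) + NF
10 log₁₀(5.47×10⁷) = 77.38 dB
N = −174 + 77.38 + 7.15 = −89.47 dBm
SNR = P_sig − N = −75.7 − (−89.47) = 13.77 dB → 13.8 dB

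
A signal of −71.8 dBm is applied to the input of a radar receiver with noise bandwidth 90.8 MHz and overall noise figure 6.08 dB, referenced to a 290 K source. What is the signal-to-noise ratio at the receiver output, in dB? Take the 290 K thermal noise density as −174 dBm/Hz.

Noise floor: N = −174 + 10 log₁₀(B) + NF
10 log₁₀(9.08×10⁷) = 79.58 dB
N = −174 + 79.58 + 6.08 = −88.34 dBm
SNR = P_sig − N = −71.8 − (−88.34) = 16.54 dB → 16.5 dB

16.5 dB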